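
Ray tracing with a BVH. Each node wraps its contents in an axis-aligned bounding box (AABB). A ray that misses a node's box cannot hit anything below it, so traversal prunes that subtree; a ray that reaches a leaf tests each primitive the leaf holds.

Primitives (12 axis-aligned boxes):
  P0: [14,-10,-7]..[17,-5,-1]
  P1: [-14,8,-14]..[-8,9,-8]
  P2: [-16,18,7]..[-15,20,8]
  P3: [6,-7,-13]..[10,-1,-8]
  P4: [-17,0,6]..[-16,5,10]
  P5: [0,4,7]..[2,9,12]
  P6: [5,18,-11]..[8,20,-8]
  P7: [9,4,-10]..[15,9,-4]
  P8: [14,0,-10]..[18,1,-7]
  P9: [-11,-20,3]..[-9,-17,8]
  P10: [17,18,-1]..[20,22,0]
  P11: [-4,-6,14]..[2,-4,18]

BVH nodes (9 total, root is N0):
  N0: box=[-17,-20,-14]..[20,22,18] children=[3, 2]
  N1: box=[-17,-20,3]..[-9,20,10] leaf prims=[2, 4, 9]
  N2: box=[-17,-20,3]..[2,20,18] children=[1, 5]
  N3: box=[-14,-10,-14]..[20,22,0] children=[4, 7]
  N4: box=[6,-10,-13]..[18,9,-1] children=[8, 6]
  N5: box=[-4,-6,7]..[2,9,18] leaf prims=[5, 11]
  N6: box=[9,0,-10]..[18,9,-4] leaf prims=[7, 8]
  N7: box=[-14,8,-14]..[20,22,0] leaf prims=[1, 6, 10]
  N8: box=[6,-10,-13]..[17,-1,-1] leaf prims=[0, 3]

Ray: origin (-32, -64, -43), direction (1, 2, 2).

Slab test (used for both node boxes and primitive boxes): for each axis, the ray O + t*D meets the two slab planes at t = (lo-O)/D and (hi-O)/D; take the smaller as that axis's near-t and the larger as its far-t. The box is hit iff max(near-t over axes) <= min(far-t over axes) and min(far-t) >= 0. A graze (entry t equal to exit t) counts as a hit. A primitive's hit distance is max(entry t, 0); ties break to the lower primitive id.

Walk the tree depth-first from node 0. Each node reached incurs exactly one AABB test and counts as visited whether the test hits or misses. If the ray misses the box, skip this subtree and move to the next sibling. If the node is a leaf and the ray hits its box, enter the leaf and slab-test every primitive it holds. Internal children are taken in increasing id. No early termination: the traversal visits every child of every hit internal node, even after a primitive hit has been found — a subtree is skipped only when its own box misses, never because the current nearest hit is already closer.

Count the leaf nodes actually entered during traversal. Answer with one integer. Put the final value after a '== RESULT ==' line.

Trace the traversal:
N0 x:[15,52] y:[22,43] z:[29/2,61/2] -> hit [22,61/2], descend [2, 3]
  N2 x:[15,34] y:[22,42] z:[23,61/2] -> hit [23,61/2], descend [1, 5]
    N1 x:[15,23] y:[22,42] z:[23,53/2] -> hit [23,23] leaf, test {P2(miss), P4(miss), P9@t=23}
    N5 x:[28,34] y:[29,73/2] z:[25,61/2] -> hit [29,61/2] leaf, test {P5(miss), P11@t=29}
  N3 x:[18,52] y:[27,43] z:[29/2,43/2] -> miss, prune

Visited [0, 2, 1, 5, 3]. Tests: 5 box, 2 leaf. Nearest: P9.

== RESULT ==
2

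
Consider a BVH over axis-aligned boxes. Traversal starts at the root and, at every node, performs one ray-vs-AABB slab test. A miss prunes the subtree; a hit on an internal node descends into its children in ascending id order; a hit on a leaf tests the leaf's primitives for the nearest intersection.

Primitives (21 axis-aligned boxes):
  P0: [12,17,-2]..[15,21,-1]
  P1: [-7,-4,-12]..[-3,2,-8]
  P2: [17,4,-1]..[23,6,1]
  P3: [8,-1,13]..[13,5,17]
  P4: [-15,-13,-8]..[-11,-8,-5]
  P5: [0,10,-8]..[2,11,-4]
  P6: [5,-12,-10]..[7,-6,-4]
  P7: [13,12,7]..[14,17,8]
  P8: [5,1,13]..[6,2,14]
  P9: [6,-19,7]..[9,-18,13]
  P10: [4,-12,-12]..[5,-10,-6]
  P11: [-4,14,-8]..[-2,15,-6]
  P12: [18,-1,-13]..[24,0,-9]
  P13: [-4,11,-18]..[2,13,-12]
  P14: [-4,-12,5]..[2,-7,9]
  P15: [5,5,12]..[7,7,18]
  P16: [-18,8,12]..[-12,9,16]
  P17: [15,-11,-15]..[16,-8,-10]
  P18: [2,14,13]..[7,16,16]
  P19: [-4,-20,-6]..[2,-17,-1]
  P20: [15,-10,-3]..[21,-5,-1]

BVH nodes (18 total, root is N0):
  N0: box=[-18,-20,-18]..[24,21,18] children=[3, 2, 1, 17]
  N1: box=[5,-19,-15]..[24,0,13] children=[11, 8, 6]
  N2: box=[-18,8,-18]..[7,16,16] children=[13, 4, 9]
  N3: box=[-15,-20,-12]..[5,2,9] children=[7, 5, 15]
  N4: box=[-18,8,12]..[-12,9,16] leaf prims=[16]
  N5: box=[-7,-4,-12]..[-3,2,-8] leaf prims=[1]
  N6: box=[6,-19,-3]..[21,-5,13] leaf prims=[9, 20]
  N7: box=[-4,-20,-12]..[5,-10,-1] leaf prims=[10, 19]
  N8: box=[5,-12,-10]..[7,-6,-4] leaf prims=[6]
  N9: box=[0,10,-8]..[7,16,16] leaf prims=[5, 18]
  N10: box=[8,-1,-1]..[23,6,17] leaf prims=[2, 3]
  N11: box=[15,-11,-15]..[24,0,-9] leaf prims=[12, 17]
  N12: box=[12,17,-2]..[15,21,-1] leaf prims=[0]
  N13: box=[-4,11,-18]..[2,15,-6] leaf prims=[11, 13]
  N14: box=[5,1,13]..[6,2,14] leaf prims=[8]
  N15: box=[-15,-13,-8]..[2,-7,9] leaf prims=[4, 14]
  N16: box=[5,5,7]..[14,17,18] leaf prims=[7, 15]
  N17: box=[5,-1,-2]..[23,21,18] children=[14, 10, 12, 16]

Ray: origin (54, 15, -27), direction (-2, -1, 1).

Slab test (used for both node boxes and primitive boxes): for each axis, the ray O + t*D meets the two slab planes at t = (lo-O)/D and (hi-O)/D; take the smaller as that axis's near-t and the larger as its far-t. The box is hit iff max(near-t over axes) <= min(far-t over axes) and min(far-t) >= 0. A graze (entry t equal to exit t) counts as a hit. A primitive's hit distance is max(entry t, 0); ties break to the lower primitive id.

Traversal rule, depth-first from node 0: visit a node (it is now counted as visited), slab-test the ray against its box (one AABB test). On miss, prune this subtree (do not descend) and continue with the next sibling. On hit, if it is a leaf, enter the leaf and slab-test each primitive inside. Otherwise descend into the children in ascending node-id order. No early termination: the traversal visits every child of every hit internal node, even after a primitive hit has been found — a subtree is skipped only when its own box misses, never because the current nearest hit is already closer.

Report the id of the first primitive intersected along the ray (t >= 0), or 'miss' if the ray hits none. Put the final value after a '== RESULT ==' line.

Trace the traversal:
N0 x:[15,36] y:[-6,35] z:[9,45] -> hit [15,35], descend [1, 2, 3, 17]
  N1 x:[15,49/2] y:[15,34] z:[12,40] -> hit [15,49/2], descend [6, 8, 11]
    N6 x:[33/2,24] y:[20,34] z:[24,40] -> hit [24,24] leaf, test {P9(miss), P20(miss)}
    N8 x:[47/2,49/2] y:[21,27] z:[17,23] -> miss, prune
    N11 x:[15,39/2] y:[15,26] z:[12,18] -> hit [15,18] leaf, test {P12@t=15, P17(miss)}
  N2 x:[47/2,36] y:[-1,7] z:[9,43] -> miss, prune
  N3 x:[49/2,69/2] y:[13,35] z:[15,36] -> hit [49/2,69/2], descend [5, 7, 15]
    N5 x:[57/2,61/2] y:[13,19] z:[15,19] -> miss, prune
    N7 x:[49/2,29] y:[25,35] z:[15,26] -> hit [25,26] leaf, test {P10(miss), P19(miss)}
    N15 x:[26,69/2] y:[22,28] z:[19,36] -> hit [26,28] leaf, test {P4(miss), P14(miss)}
  N17 x:[31/2,49/2] y:[-6,16] z:[25,45] -> miss, prune

11 AABB tests over nodes [0, 1, 6, 8, 11, 2, 3, 5, 7, 15, 17]; 4 leaves entered; closest P12.

== RESULT ==
12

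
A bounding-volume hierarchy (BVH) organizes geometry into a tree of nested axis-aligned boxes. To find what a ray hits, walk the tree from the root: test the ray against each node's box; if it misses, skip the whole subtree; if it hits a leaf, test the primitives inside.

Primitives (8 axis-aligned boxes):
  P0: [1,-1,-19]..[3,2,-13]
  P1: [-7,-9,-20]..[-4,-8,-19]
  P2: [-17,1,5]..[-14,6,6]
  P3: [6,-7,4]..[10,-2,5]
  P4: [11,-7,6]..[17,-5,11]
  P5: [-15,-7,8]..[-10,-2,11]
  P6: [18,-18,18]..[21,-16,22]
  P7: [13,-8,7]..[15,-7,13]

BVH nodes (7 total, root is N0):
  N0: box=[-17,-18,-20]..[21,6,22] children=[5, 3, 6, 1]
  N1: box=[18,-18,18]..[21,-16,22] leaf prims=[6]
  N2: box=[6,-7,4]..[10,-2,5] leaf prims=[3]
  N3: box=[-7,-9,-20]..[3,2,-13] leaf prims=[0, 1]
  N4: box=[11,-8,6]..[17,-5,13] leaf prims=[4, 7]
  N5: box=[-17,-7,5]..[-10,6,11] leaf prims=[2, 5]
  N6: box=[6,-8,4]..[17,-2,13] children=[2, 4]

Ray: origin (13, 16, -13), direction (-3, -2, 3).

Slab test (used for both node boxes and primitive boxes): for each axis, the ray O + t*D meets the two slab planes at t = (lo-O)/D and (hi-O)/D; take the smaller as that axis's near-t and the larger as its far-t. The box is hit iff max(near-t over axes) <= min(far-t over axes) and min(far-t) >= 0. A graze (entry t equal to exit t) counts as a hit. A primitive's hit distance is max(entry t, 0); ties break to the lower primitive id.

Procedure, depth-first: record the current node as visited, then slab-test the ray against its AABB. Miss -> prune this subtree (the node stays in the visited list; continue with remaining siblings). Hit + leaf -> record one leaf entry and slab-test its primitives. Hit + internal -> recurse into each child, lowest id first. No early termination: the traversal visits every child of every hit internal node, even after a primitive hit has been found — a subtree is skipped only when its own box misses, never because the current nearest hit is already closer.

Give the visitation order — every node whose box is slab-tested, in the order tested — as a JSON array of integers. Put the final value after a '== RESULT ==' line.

Trace the traversal:
N0 x:[-8/3,10] y:[5,17] z:[-7/3,35/3] -> hit [5,10], descend [1, 3, 5, 6]
  N1 x:[-8/3,-5/3] y:[16,17] z:[31/3,35/3] -> miss, prune
  N3 x:[10/3,20/3] y:[7,25/2] z:[-7/3,0] -> miss, prune
  N5 x:[23/3,10] y:[5,23/2] z:[6,8] -> hit [23/3,8] leaf, test {P2(miss), P5(miss)}
  N6 x:[-4/3,7/3] y:[9,12] z:[17/3,26/3] -> miss, prune

Visited [0, 1, 3, 5, 6]. Tests: 5 box, 1 leaf. Nearest: miss.

== RESULT ==
[0, 1, 3, 5, 6]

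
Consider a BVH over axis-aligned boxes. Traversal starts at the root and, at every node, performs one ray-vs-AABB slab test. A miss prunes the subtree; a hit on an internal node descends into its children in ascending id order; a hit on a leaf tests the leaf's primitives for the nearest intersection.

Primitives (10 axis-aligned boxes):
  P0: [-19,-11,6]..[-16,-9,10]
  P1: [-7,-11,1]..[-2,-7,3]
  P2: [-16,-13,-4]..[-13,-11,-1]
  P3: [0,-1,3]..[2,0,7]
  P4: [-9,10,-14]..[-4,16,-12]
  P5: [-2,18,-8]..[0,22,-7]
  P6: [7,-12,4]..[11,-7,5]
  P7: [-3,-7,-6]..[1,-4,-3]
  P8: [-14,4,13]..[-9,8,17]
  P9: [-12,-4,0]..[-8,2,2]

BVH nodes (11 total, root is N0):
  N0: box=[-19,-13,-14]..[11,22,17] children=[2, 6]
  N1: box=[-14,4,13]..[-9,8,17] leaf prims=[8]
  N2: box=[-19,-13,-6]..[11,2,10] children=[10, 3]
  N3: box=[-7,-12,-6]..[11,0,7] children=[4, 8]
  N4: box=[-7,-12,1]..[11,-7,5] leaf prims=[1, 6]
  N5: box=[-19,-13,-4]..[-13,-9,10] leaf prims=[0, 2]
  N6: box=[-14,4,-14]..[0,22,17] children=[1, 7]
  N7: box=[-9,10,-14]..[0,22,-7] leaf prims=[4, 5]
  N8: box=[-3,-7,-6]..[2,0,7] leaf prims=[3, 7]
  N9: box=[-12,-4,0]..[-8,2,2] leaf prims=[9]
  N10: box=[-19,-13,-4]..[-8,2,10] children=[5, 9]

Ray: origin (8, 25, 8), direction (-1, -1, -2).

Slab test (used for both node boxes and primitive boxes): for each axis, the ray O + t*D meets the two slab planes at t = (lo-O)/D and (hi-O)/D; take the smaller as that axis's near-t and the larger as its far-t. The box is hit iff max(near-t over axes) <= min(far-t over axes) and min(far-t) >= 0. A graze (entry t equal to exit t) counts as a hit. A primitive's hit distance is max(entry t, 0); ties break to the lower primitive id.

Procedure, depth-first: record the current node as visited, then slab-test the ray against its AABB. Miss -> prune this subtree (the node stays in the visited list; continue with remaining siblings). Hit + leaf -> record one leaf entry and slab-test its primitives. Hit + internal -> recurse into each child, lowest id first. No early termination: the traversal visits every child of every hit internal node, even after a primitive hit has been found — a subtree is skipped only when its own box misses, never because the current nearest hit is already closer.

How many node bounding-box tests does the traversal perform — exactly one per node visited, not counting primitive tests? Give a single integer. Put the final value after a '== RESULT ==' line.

Trace the traversal:
N0 x:[-3,27] y:[3,38] z:[-9/2,11] -> hit [3,11], descend [2, 6]
  N2 x:[-3,27] y:[23,38] z:[-1,7] -> miss, prune
  N6 x:[8,22] y:[3,21] z:[-9/2,11] -> hit [8,11], descend [1, 7]
    N1 x:[17,22] y:[17,21] z:[-9/2,-5/2] -> miss, prune
    N7 x:[8,17] y:[3,15] z:[15/2,11] -> hit [8,11] leaf, test {P4(miss), P5(miss)}

5 AABB tests over nodes [0, 2, 6, 1, 7]; 1 leaf entered; closest miss.

== RESULT ==
5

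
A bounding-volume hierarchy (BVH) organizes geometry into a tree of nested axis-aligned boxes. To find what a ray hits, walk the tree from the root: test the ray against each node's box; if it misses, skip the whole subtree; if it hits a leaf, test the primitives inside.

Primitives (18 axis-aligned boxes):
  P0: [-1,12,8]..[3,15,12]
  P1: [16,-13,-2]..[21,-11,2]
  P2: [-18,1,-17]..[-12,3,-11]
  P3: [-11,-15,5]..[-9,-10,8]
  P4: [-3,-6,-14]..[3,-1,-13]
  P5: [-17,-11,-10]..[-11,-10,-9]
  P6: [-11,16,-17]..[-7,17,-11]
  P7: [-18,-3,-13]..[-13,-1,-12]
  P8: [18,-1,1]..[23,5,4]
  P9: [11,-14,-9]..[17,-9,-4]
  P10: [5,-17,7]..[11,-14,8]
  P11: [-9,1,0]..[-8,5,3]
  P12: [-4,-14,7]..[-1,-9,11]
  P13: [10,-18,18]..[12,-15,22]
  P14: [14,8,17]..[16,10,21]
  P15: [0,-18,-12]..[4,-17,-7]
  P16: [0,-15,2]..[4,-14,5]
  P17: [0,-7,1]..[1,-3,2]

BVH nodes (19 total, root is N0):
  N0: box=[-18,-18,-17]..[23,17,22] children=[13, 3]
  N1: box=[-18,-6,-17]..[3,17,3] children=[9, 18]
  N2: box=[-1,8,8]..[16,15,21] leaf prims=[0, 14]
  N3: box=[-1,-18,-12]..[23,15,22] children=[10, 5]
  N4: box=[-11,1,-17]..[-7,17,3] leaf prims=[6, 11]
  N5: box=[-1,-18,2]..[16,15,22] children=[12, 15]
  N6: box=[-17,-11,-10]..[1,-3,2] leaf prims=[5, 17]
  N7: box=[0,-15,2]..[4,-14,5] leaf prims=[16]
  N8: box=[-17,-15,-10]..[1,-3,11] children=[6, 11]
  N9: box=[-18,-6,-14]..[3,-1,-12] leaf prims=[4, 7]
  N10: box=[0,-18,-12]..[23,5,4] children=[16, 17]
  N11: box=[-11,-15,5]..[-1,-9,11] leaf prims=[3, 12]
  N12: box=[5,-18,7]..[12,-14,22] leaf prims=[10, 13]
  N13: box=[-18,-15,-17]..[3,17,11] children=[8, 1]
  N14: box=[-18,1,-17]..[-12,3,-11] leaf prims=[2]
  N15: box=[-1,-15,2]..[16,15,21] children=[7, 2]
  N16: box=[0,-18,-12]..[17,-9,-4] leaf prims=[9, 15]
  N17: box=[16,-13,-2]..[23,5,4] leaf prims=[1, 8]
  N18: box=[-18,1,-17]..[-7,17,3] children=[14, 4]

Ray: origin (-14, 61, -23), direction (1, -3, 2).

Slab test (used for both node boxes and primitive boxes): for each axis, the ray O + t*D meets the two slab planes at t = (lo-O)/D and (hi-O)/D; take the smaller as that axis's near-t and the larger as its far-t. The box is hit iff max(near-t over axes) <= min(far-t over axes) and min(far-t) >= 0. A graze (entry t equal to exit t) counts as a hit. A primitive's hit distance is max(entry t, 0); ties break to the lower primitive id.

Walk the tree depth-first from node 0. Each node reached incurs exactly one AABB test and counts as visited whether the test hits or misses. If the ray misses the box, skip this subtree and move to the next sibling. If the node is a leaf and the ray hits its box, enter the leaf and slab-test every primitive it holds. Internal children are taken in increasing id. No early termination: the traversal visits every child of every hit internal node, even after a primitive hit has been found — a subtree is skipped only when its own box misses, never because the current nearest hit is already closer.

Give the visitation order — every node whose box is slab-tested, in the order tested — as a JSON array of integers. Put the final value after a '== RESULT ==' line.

Traverse from the root:
N0 x:[-4,37] y:[44/3,79/3] z:[3,45/2] -> hit [44/3,45/2], descend [3, 13]
  N3 x:[13,37] y:[46/3,79/3] z:[11/2,45/2] -> hit [46/3,45/2], descend [5, 10]
    N5 x:[13,30] y:[46/3,79/3] z:[25/2,45/2] -> hit [46/3,45/2], descend [12, 15]
      N12 x:[19,26] y:[25,79/3] z:[15,45/2] -> miss, prune
      N15 x:[13,30] y:[46/3,76/3] z:[25/2,22] -> hit [46/3,22], descend [2, 7]
        N2 x:[13,30] y:[46/3,53/3] z:[31/2,22] -> hit [31/2,53/3] leaf, test {P0@t=31/2, P14(miss)}
        N7 x:[14,18] y:[25,76/3] z:[25/2,14] -> miss, prune
    N10 x:[14,37] y:[56/3,79/3] z:[11/2,27/2] -> miss, prune
  N13 x:[-4,17] y:[44/3,76/3] z:[3,17] -> hit [44/3,17], descend [1, 8]
    N1 x:[-4,17] y:[44/3,67/3] z:[3,13] -> miss, prune
    N8 x:[-3,15] y:[64/3,76/3] z:[13/2,17] -> miss, prune

Visited [0, 3, 5, 12, 15, 2, 7, 10, 13, 1, 8]. Tests: 11 box, 1 leaf. Nearest: P0.

== RESULT ==
[0, 3, 5, 12, 15, 2, 7, 10, 13, 1, 8]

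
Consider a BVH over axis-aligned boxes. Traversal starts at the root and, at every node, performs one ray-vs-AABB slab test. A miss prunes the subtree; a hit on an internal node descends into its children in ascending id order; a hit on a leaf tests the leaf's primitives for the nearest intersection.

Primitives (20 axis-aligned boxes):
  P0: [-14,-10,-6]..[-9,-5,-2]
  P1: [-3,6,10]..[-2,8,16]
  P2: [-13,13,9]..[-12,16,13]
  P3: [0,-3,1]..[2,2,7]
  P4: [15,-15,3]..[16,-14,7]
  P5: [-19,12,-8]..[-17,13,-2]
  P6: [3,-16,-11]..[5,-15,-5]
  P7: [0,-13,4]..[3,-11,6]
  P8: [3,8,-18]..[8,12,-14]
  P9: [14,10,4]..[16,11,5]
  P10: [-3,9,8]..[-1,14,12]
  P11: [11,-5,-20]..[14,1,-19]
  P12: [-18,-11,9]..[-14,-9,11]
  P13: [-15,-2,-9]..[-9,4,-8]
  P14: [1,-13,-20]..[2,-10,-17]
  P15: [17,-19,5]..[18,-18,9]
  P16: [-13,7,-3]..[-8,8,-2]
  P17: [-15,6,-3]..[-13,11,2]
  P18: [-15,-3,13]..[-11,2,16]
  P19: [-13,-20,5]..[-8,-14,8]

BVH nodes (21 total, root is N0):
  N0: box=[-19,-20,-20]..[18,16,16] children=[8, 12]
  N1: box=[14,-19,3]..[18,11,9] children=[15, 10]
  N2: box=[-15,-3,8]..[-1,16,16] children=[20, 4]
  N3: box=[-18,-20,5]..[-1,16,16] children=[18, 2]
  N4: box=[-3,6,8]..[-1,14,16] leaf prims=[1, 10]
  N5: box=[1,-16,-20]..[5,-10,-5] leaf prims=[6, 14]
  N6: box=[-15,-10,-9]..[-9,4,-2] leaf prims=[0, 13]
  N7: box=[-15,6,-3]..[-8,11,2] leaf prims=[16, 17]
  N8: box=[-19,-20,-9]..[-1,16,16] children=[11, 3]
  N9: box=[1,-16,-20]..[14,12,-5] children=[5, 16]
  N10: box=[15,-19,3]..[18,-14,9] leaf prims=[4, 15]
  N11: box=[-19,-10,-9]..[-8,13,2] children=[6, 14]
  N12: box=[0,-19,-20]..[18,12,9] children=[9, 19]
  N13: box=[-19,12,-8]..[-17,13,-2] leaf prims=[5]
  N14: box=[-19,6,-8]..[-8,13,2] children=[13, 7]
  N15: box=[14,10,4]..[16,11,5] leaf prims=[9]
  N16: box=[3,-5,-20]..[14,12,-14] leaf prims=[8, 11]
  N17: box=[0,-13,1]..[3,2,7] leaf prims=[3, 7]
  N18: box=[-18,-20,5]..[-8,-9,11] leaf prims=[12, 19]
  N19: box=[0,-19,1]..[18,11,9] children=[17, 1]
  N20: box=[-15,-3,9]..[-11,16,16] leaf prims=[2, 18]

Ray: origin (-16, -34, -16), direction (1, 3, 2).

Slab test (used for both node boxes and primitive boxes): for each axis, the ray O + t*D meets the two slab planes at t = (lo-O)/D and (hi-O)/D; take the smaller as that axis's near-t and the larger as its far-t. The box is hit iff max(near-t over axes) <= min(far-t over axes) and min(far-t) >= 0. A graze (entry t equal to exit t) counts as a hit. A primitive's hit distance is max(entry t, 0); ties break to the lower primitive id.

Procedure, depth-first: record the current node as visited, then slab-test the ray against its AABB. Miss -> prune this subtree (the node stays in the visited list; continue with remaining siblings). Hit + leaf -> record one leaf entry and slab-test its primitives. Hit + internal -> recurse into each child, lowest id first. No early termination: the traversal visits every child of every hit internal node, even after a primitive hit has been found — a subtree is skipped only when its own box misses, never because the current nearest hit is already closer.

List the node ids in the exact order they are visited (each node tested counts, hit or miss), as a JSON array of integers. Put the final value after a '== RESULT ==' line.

Trace the traversal:
N0 x:[-3,34] y:[14/3,50/3] z:[-2,16] -> hit [14/3,16], descend [8, 12]
  N8 x:[-3,15] y:[14/3,50/3] z:[7/2,16] -> hit [14/3,15], descend [3, 11]
    N3 x:[-2,15] y:[14/3,50/3] z:[21/2,16] -> hit [21/2,15], descend [2, 18]
      N2 x:[1,15] y:[31/3,50/3] z:[12,16] -> hit [12,15], descend [4, 20]
        N4 x:[13,15] y:[40/3,16] z:[12,16] -> hit [40/3,15] leaf, test {P1@t=40/3, P10(miss)}
        N20 x:[1,5] y:[31/3,50/3] z:[25/2,16] -> miss, prune
      N18 x:[-2,8] y:[14/3,25/3] z:[21/2,27/2] -> miss, prune
    N11 x:[-3,8] y:[8,47/3] z:[7/2,9] -> hit [8,8], descend [6, 14]
      N6 x:[1,7] y:[8,38/3] z:[7/2,7] -> miss, prune
      N14 x:[-3,8] y:[40/3,47/3] z:[4,9] -> miss, prune
  N12 x:[16,34] y:[5,46/3] z:[-2,25/2] -> miss, prune

Visited [0, 8, 3, 2, 4, 20, 18, 11, 6, 14, 12]. Tests: 11 box, 1 leaf. Nearest: P1.

== RESULT ==
[0, 8, 3, 2, 4, 20, 18, 11, 6, 14, 12]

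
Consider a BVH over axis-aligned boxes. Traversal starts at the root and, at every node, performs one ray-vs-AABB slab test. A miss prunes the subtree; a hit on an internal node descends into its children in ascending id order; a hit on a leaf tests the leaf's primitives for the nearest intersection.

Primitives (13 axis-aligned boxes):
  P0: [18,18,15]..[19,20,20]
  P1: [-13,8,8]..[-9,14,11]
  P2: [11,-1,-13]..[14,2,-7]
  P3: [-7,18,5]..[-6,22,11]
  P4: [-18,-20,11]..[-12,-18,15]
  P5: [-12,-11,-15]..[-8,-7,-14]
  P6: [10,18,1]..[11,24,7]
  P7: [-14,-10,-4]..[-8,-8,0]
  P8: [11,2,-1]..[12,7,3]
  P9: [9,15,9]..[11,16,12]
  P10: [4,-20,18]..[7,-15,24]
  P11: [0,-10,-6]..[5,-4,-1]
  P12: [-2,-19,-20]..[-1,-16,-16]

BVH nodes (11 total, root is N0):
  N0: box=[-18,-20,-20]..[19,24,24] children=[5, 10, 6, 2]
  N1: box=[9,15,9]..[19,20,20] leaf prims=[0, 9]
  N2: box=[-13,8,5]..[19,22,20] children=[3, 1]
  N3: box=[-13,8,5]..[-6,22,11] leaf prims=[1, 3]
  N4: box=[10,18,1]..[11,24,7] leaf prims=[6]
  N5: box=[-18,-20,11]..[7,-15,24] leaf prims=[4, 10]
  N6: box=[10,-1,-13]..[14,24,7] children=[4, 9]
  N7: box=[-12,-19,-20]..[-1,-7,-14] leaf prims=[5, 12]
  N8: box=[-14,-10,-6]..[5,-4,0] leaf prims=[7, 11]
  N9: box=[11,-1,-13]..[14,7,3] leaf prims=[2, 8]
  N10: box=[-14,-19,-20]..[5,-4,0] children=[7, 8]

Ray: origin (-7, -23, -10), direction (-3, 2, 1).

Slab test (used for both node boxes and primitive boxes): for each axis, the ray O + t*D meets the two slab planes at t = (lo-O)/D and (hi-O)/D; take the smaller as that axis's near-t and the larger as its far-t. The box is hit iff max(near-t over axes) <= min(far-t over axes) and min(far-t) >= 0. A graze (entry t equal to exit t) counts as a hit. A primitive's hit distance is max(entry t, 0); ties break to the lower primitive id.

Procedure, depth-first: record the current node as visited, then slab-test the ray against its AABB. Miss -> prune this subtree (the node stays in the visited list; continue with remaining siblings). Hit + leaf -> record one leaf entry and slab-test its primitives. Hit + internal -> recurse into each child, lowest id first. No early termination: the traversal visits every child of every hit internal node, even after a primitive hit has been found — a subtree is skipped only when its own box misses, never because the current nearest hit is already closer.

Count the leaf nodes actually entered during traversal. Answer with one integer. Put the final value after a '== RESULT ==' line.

Trace the traversal:
N0 x:[-26/3,11/3] y:[3/2,47/2] z:[-10,34] -> hit [3/2,11/3], descend [2, 5, 6, 10]
  N2 x:[-26/3,2] y:[31/2,45/2] z:[15,30] -> miss, prune
  N5 x:[-14/3,11/3] y:[3/2,4] z:[21,34] -> miss, prune
  N6 x:[-7,-17/3] y:[11,47/2] z:[-3,17] -> miss, prune
  N10 x:[-4,7/3] y:[2,19/2] z:[-10,10] -> hit [2,7/3], descend [7, 8]
    N7 x:[-2,5/3] y:[2,8] z:[-10,-4] -> miss, prune
    N8 x:[-4,7/3] y:[13/2,19/2] z:[4,10] -> miss, prune

Summary -> nodes [0, 2, 5, 6, 10, 7, 8]; box-tests=7; leaf-entries=0; first=miss

== RESULT ==
0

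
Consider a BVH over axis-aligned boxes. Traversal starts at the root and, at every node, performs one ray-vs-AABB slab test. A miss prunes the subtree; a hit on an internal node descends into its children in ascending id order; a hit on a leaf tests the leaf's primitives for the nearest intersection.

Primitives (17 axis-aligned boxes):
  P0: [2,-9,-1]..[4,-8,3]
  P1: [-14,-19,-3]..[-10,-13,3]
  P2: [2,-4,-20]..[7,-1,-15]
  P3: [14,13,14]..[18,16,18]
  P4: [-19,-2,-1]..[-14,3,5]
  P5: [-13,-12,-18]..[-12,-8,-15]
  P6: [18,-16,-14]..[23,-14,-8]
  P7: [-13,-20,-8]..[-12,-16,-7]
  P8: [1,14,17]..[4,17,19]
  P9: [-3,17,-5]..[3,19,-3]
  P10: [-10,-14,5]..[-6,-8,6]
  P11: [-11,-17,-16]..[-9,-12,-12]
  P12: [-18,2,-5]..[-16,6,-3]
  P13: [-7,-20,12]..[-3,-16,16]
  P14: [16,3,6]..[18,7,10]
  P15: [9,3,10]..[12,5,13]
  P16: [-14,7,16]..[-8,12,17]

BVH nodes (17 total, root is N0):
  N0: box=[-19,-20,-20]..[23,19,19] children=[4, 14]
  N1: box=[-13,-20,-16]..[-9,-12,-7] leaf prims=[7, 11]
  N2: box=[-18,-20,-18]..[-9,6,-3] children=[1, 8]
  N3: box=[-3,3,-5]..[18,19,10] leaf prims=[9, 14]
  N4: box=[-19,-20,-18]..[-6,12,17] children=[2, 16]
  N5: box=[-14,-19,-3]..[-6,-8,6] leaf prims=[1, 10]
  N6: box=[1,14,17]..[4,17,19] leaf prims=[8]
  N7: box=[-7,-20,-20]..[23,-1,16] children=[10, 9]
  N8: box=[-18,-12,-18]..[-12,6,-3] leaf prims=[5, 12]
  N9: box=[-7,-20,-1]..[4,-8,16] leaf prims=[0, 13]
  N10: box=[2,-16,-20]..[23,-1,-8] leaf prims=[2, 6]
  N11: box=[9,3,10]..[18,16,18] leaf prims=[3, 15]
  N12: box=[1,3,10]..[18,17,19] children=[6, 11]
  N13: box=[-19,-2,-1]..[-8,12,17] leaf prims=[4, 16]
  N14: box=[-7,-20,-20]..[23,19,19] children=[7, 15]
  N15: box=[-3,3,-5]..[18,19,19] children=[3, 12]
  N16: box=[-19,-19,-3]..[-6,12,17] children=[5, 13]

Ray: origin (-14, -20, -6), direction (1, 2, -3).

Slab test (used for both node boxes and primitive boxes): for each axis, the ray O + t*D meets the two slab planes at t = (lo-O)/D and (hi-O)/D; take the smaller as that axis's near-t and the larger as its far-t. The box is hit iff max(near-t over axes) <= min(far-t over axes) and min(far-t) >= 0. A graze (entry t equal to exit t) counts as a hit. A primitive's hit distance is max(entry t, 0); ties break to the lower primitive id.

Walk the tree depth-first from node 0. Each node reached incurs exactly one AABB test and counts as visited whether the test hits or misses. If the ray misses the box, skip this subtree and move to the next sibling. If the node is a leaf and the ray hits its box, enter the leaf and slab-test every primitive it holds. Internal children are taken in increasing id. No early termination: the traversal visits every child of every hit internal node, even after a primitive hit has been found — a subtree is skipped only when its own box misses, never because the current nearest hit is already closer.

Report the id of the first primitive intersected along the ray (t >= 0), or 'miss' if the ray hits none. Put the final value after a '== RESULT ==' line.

Trace the traversal:
N0 x:[-5,37] y:[0,39/2] z:[-25/3,14/3] -> hit [0,14/3], descend [4, 14]
  N4 x:[-5,8] y:[0,16] z:[-23/3,4] -> hit [0,4], descend [2, 16]
    N2 x:[-4,5] y:[0,13] z:[-1,4] -> hit [0,4], descend [1, 8]
      N1 x:[1,5] y:[0,4] z:[1/3,10/3] -> hit [1,10/3] leaf, test {P7(miss), P11@t=3}
      N8 x:[-4,2] y:[4,13] z:[-1,4] -> miss, prune
    N16 x:[-5,8] y:[1/2,16] z:[-23/3,-1] -> miss, prune
  N14 x:[7,37] y:[0,39/2] z:[-25/3,14/3] -> miss, prune

Summary -> nodes [0, 4, 2, 1, 8, 16, 14]; box-tests=7; leaf-entries=1; first=P11

== RESULT ==
11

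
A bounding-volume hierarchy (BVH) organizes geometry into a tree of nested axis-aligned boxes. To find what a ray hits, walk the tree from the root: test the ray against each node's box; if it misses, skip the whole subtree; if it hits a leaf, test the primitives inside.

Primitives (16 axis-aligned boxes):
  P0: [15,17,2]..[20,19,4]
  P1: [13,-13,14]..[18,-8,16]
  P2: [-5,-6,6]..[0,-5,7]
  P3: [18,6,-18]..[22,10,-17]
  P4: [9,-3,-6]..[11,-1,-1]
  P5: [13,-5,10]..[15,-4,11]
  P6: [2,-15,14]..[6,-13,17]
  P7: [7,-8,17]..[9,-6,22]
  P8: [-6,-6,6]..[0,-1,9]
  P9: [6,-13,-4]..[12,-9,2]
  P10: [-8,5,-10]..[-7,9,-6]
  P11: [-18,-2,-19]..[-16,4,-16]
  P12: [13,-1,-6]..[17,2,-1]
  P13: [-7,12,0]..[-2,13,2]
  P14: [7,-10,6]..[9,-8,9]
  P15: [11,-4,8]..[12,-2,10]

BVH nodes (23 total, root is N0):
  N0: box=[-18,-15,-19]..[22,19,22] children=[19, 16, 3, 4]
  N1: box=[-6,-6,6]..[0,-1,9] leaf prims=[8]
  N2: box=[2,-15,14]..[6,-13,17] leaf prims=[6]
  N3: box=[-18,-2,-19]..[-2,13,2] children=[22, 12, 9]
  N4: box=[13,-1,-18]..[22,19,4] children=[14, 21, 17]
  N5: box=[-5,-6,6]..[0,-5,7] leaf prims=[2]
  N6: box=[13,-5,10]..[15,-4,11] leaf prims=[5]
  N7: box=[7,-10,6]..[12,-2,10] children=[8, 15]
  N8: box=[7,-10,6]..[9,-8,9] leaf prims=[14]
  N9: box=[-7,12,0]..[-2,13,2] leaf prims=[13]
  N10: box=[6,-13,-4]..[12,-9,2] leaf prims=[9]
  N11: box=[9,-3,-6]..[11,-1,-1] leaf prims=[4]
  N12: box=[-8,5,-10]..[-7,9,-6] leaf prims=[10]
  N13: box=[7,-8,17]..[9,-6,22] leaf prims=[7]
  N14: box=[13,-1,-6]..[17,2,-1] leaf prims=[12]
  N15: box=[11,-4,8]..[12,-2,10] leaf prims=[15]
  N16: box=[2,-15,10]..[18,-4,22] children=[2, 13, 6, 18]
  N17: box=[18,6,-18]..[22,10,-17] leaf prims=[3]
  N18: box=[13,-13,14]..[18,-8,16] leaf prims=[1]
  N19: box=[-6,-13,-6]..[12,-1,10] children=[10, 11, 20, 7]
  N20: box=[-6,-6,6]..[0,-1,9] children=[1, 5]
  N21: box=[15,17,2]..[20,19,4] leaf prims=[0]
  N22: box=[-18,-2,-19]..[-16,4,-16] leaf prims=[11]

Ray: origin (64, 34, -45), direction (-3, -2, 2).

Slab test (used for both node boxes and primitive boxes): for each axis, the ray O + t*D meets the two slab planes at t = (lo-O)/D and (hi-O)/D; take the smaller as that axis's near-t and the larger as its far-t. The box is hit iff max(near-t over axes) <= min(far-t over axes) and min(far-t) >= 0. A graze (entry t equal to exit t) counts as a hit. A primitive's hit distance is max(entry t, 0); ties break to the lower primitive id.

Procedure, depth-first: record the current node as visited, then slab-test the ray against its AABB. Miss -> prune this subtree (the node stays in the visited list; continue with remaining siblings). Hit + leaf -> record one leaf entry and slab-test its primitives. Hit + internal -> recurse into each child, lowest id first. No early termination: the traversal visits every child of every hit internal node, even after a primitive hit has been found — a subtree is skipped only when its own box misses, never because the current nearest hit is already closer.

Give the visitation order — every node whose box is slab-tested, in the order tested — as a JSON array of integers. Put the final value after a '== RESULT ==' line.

Traverse from the root:
N0 x:[14,82/3] y:[15/2,49/2] z:[13,67/2] -> hit [14,49/2], descend [3, 4, 16, 19]
  N3 x:[22,82/3] y:[21/2,18] z:[13,47/2] -> miss, prune
  N4 x:[14,17] y:[15/2,35/2] z:[27/2,49/2] -> hit [14,17], descend [14, 17, 21]
    N14 x:[47/3,17] y:[16,35/2] z:[39/2,22] -> miss, prune
    N17 x:[14,46/3] y:[12,14] z:[27/2,14] -> hit [14,14] leaf, test {P3@t=14}
    N21 x:[44/3,49/3] y:[15/2,17/2] z:[47/2,49/2] -> miss, prune
  N16 x:[46/3,62/3] y:[19,49/2] z:[55/2,67/2] -> miss, prune
  N19 x:[52/3,70/3] y:[35/2,47/2] z:[39/2,55/2] -> hit [39/2,70/3], descend [7, 10, 11, 20]
    N7 x:[52/3,19] y:[18,22] z:[51/2,55/2] -> miss, prune
    N10 x:[52/3,58/3] y:[43/2,47/2] z:[41/2,47/2] -> miss, prune
    N11 x:[53/3,55/3] y:[35/2,37/2] z:[39/2,22] -> miss, prune
    N20 x:[64/3,70/3] y:[35/2,20] z:[51/2,27] -> miss, prune

Summary -> nodes [0, 3, 4, 14, 17, 21, 16, 19, 7, 10, 11, 20]; box-tests=12; leaf-entries=1; first=P3

== RESULT ==
[0, 3, 4, 14, 17, 21, 16, 19, 7, 10, 11, 20]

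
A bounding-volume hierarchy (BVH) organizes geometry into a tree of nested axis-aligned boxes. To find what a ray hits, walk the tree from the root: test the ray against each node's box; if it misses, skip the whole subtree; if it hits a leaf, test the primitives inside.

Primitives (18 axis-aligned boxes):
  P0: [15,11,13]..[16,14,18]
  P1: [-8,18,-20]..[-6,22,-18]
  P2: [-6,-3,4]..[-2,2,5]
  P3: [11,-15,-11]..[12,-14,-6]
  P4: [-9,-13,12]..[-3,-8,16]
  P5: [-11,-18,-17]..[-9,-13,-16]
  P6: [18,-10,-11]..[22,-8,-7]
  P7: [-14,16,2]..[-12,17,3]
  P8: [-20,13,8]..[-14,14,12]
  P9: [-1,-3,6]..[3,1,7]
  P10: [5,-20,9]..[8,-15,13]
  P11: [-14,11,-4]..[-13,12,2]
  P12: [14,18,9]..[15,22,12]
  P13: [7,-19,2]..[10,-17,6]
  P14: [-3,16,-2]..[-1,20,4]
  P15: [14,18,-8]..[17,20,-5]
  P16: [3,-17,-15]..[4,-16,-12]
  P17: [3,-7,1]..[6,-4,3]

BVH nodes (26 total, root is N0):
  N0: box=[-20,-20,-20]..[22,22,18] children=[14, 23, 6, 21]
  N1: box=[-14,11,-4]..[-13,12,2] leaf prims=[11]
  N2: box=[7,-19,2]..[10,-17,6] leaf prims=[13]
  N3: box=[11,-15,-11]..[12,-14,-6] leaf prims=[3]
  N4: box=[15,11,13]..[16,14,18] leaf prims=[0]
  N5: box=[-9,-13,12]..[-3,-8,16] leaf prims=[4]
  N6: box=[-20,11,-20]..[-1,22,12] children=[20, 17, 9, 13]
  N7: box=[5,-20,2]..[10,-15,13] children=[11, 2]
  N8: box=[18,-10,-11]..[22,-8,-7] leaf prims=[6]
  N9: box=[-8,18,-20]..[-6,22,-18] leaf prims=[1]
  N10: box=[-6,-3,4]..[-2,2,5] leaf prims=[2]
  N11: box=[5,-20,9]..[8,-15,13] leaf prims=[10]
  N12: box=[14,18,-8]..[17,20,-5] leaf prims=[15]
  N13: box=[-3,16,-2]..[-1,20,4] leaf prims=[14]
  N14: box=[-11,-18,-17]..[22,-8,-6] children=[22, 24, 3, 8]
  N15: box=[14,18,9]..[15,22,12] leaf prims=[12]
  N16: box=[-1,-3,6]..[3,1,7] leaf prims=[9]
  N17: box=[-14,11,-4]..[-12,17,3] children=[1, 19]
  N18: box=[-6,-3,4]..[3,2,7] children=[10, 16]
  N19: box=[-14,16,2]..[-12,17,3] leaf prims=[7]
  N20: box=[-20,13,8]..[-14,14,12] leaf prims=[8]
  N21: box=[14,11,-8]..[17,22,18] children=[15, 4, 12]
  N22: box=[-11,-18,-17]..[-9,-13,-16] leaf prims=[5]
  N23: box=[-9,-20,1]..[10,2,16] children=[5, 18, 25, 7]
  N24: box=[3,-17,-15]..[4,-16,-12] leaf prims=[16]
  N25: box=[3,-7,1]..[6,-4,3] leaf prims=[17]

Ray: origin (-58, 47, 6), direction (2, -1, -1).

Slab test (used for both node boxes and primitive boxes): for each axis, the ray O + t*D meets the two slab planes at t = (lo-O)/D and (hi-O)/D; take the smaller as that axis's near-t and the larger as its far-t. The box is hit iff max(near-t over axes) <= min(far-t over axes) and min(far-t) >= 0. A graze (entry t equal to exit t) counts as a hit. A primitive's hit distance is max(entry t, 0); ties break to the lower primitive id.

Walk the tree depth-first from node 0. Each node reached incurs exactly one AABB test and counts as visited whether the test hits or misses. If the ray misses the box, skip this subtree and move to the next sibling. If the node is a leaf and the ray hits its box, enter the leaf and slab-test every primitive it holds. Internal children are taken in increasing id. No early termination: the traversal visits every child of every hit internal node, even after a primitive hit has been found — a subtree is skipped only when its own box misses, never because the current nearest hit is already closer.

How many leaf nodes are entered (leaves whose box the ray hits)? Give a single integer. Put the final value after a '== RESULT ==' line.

Traverse from the root:
N0 x:[19,40] y:[25,67] z:[-12,26] -> hit [25,26], descend [6, 14, 21, 23]
  N6 x:[19,57/2] y:[25,36] z:[-6,26] -> hit [25,26], descend [9, 13, 17, 20]
    N9 x:[25,26] y:[25,29] z:[24,26] -> hit [25,26] leaf, test {P1@t=25}
    N13 x:[55/2,57/2] y:[27,31] z:[2,8] -> miss, prune
    N17 x:[22,23] y:[30,36] z:[3,10] -> miss, prune
    N20 x:[19,22] y:[33,34] z:[-6,-2] -> miss, prune
  N14 x:[47/2,40] y:[55,65] z:[12,23] -> miss, prune
  N21 x:[36,75/2] y:[25,36] z:[-12,14] -> miss, prune
  N23 x:[49/2,34] y:[45,67] z:[-10,5] -> miss, prune

Summary -> nodes [0, 6, 9, 13, 17, 20, 14, 21, 23]; box-tests=9; leaf-entries=1; first=P1

== RESULT ==
1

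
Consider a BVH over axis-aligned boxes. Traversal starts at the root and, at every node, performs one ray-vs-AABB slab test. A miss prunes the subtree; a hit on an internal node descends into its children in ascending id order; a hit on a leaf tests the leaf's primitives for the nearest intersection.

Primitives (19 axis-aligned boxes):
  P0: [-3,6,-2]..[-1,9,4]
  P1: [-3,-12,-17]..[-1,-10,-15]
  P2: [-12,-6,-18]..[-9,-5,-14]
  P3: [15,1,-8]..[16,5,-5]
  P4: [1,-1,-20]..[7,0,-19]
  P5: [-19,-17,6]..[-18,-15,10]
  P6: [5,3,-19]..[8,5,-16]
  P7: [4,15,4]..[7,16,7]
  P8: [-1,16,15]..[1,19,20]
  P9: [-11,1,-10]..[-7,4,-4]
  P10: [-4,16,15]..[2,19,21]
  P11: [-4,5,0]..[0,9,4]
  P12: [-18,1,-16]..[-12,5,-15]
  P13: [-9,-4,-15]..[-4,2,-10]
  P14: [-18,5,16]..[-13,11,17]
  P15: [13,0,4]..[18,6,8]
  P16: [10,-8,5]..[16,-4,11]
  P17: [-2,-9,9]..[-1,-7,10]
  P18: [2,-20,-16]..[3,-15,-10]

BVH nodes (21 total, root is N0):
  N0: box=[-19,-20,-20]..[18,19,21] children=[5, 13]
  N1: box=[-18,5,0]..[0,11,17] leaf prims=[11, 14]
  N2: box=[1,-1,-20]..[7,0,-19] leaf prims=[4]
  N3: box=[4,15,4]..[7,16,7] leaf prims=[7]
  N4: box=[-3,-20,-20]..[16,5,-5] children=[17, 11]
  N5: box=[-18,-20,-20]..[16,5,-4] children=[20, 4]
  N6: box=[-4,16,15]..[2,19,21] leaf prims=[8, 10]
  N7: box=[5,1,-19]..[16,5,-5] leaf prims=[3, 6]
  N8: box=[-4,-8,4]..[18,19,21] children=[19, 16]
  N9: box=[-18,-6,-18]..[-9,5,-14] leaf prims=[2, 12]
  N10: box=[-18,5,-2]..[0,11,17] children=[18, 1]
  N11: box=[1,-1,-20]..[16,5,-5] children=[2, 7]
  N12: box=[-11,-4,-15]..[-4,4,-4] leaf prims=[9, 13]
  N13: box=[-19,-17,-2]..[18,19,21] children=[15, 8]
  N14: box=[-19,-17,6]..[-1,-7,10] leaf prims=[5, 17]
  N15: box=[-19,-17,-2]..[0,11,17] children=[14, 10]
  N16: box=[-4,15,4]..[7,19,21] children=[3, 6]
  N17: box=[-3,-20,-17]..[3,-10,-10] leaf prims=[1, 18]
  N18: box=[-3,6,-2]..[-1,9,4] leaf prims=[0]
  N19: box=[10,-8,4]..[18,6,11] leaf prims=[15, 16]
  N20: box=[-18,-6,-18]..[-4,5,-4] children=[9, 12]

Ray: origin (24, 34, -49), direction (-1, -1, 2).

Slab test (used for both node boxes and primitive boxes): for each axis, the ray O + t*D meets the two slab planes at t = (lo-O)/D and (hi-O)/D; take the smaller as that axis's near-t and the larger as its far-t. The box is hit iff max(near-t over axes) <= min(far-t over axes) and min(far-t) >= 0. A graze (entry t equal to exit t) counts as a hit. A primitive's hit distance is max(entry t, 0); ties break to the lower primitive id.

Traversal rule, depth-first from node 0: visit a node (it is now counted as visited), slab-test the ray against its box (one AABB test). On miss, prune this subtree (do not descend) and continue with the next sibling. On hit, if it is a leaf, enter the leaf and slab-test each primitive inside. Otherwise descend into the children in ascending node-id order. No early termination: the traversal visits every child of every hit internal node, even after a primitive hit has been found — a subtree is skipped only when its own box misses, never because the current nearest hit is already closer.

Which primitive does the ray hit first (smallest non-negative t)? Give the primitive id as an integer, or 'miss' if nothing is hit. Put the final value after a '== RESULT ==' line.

Trace the traversal:
N0 x:[6,43] y:[15,54] z:[29/2,35] -> hit [15,35], descend [5, 13]
  N5 x:[8,42] y:[29,54] z:[29/2,45/2] -> miss, prune
  N13 x:[6,43] y:[15,51] z:[47/2,35] -> hit [47/2,35], descend [8, 15]
    N8 x:[6,28] y:[15,42] z:[53/2,35] -> hit [53/2,28], descend [16, 19]
      N16 x:[17,28] y:[15,19] z:[53/2,35] -> miss, prune
      N19 x:[6,14] y:[28,42] z:[53/2,30] -> miss, prune
    N15 x:[24,43] y:[23,51] z:[47/2,33] -> hit [24,33], descend [10, 14]
      N10 x:[24,42] y:[23,29] z:[47/2,33] -> hit [24,29], descend [1, 18]
        N1 x:[24,42] y:[23,29] z:[49/2,33] -> hit [49/2,29] leaf, test {P11@t=25, P14(miss)}
        N18 x:[25,27] y:[25,28] z:[47/2,53/2] -> hit [25,53/2] leaf, test {P0@t=25}
      N14 x:[25,43] y:[41,51] z:[55/2,59/2] -> miss, prune

order=[0, 5, 13, 8, 16, 19, 15, 10, 1, 18, 14]  |boxes|=11  |leaves|=2  hit=P0

== RESULT ==
0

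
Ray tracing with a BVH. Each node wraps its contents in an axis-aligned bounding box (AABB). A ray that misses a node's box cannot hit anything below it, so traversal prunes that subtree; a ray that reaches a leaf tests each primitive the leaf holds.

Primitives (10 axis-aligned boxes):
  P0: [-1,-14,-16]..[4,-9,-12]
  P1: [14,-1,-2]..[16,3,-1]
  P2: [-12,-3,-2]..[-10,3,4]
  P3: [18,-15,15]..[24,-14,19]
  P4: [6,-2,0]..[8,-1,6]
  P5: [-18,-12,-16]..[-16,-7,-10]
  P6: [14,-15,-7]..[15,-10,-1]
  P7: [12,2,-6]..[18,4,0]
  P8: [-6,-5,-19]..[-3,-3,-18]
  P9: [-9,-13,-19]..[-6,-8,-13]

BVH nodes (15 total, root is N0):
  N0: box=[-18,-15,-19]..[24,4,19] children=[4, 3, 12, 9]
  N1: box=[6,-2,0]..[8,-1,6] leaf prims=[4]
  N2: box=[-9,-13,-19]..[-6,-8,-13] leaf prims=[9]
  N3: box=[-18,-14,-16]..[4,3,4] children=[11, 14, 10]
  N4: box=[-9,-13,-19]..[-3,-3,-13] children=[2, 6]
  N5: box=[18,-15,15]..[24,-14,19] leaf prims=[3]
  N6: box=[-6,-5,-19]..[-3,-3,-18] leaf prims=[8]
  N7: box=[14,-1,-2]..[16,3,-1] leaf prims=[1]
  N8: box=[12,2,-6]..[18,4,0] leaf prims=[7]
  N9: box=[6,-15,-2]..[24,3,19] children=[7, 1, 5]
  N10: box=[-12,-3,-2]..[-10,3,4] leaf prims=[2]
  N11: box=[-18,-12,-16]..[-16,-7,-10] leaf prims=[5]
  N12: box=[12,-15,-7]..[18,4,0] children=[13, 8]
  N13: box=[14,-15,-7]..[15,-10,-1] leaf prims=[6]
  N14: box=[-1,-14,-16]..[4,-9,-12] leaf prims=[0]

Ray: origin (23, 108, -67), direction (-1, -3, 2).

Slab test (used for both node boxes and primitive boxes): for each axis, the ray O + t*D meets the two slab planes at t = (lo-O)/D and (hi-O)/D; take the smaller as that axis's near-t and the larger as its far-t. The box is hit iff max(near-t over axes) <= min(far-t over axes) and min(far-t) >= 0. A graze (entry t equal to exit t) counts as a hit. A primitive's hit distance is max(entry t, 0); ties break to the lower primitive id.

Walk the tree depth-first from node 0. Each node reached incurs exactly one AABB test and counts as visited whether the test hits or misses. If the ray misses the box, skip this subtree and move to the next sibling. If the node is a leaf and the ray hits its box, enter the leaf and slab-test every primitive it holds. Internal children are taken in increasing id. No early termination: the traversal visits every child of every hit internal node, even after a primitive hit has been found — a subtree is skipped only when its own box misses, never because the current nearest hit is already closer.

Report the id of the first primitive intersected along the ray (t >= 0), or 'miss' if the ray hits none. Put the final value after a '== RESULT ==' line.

Trace the traversal:
N0 x:[-1,41] y:[104/3,41] z:[24,43] -> hit [104/3,41], descend [3, 4, 9, 12]
  N3 x:[19,41] y:[35,122/3] z:[51/2,71/2] -> hit [35,71/2], descend [10, 11, 14]
    N10 x:[33,35] y:[35,37] z:[65/2,71/2] -> hit [35,35] leaf, test {P2@t=35}
    N11 x:[39,41] y:[115/3,40] z:[51/2,57/2] -> miss, prune
    N14 x:[19,24] y:[39,122/3] z:[51/2,55/2] -> miss, prune
  N4 x:[26,32] y:[37,121/3] z:[24,27] -> miss, prune
  N9 x:[-1,17] y:[35,41] z:[65/2,43] -> miss, prune
  N12 x:[5,11] y:[104/3,41] z:[30,67/2] -> miss, prune

8 AABB tests over nodes [0, 3, 10, 11, 14, 4, 9, 12]; 1 leaf entered; closest P2.

== RESULT ==
2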